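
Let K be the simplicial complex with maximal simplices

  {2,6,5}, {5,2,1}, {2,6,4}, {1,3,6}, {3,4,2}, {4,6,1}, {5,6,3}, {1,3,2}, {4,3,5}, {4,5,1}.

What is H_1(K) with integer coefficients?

H_1 = Z/2Z.

We work with the vertex ordering 1 < 2 < 3 < 4 < 5 < 6. The simplices of K, each written with vertices in increasing order, are:

  0-simplices (6): [1], [2], [3], [4], [5], [6]
  1-simplices (15): [1,2], [1,3], [1,4], [1,5], [1,6], [2,3], [2,4], [2,5], [2,6], [3,4], [3,5], [3,6], [4,5], [4,6], [5,6]
  2-simplices (10): [1,2,3], [1,2,5], [1,3,6], [1,4,5], [1,4,6], [2,3,4], [2,4,6], [2,5,6], [3,4,5], [3,5,6]

so the chain groups are C_0 ≅ Z^6, C_1 ≅ Z^15, C_2 ≅ Z^10.

∂_1: C_1 → C_0 is given by ∂[p,q] = [q] − [p].
This gives a 6×15 integer matrix of rank 5; reducing to Smith normal form yields diagonal entries (1,1,1,1,1).

∂_2: C_2 → C_1 maps a triangle to the signed sum of its edges. For instance
  ∂[1,2,5] = [2,5] − [1,5] + [1,2],
  ∂[1,4,5] = [4,5] − [1,5] + [1,4].
The resulting 15×10 matrix has rank 10, and its Smith normal form has invariant factors (1,1,1,1,1,1,1,1,1,2).

Reading off H_k = ker ∂_k / im ∂_{k+1}:

  H_1: rank ker ∂_1 − rank ∂_2 = (15 − 5) − 10 = 0, and ∂_2 has invariant factor 2 > 1, so H_1 = Z/2Z.

(K is a triangulation of the real projective plane RP^2.)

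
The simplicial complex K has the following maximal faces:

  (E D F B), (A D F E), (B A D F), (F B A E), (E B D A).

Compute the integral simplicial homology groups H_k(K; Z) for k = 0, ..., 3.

Fix the vertex order A < B < D < E < F and write every simplex with vertices in increasing order. Then dim K = 3 and the simplices of K are:

  0-simplices (5): A, B, D, E, F
  1-simplices (10): AB, AD, AE, AF, BD, BE, BF, DE, DF, EF
  2-simplices (10): ABD, ABE, ABF, ADE, ADF, AEF, BDE, BDF, BEF, DEF
  3-simplices (5): ABDE, ABDF, ABEF, ADEF, BDEF

Hence C_0 ≅ Z^5, C_1 ≅ Z^10, C_2 ≅ Z^10, C_3 ≅ Z^5.

∂_1: C_1 → C_0 sends each edge [p,q] (with p < q) to q − p. For instance
  ∂BF = F − B.
As a 5×10 matrix over Z this has rank 4, with invariant factors (1,1,1,1).

∂_2: C_2 → C_1 acts by ∂[p,q,r] = [q,r] − [p,r] + [p,q]. For instance
  ∂BDE = DE − BE + BD,
  ∂BDF = DF − BF + BD.
The resulting 10×10 matrix has rank 6, and its Smith normal form has invariant factors (1,1,1,1,1,1).

The boundary map ∂_3: C_3 → C_2 sends each 3-simplex σ to the alternating sum Σ_i (−1)^i (σ with its i-th vertex removed). For instance
  ∂ADEF = DEF − AEF + ADF − ADE,
  ∂ABDE = BDE − ADE + ABE − ABD.
The 10×5 boundary matrix has rank 4 and Smith normal form diag(1,1,1,1).

Computing H_k = (kernel of ∂_k) / (image of ∂_{k+1}):

  H_0: rank C_0 − rank ∂_1 = 5 − 4 = 1, and the invariant factors of ∂_1 are all 1, so H_0 ≅ Z.
  H_1: rank ker ∂_1 − rank ∂_2 = (10 − 4) − 6 = 0, and the invariant factors of ∂_2 are all 1, so H_1 ≅ 0.
  H_2: rank ker ∂_2 − rank ∂_3 = (10 − 6) − 4 = 0, and the invariant factors of ∂_3 are all 1, so H_2 ≅ 0.
  H_3: rank ker ∂_3 − rank ∂_4 = (5 − 4) − 0 = 1, and there is no ∂_4, so H_3 ≅ Z.

H_0 ≅ Z,  H_1 = 0,  H_2 = 0,  H_3 ≅ Z.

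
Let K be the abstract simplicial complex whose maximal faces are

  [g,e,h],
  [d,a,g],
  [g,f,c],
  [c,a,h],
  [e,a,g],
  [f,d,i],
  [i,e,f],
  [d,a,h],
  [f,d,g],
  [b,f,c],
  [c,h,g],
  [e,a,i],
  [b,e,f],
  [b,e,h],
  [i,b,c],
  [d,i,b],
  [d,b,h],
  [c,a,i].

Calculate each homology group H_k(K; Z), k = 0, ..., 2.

H_0 ≅ Z,  H_1 ≅ Z ⊕ Z/2,  H_2 = 0.

Take the total order a < b < c < d < e < f < g < h < i on the vertex set. Then K (dimension 2) consists of the simplices:

  0-simplices (9): a, b, c, d, e, f, g, h, i
  1-simplices (27): ac, ad, ae, ag, ah, ai, bc, bd, be, bf, bh, bi, cf, cg, ch, ci, df, dg, dh, di, ef, eg, eh, ei, fg, fi, gh
  2-simplices (18): ach, aci, adg, adh, aeg, aei, bcf, bci, bdh, bdi, bef, beh, cfg, cgh, dfg, dfi, efi, egh

so the chain groups are C_0 ≅ Z^9, C_1 ≅ Z^27, C_2 ≅ Z^18.

The boundary map ∂_1: C_1 → C_0 maps an edge to its endpoints' difference, ∂[p,q] = q − p. For instance
  ∂ah = h − a.
This gives a 9×27 integer matrix of rank 8; reducing to Smith normal form yields diagonal entries (1,1,1,1,1,1,1,1).

The boundary map ∂_2: C_2 → C_1 acts by ∂[p,q,r] = [q,r] − [p,r] + [p,q]. For instance
  ∂beh = eh − bh + be,
  ∂dfg = fg − dg + df.
As a 27×18 matrix over Z this has rank 18, with invariant factors (1,1,1,1,1,1,1,1,1,1,1,1,1,1,1,1,1,2).

Reading off H_k = ker ∂_k / im ∂_{k+1}:

  H_0: rank C_0 − rank ∂_1 = 9 − 8 = 1, and the invariant factors of ∂_1 are all 1, so H_0 = Z.
  H_1: rank ker ∂_1 − rank ∂_2 = (27 − 8) − 18 = 1, and ∂_2 has invariant factor 2 > 1, so H_1 = Z ⊕ Z/2.
  H_2: rank ker ∂_2 − rank ∂_3 = (18 − 18) − 0 = 0, and there is no ∂_3, so H_2 = 0.

(K is a triangulation of the Klein bottle.)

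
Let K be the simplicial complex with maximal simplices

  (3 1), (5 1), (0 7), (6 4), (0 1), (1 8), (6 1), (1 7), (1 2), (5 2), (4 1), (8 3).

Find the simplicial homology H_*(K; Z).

Fix the vertex order 0 < 1 < 2 < 3 < 4 < 5 < 6 < 7 < 8 and write every simplex with vertices in increasing order. Then dim K = 1 and the simplices of K are:

  0-simplices (9): [0], [1], [2], [3], [4], [5], [6], [7], [8]
  1-simplices (12): [0,1], [0,7], [1,2], [1,3], [1,4], [1,5], [1,6], [1,7], [1,8], [2,5], [3,8], [4,6]

so the chain groups are C_0 ≅ Z^9, C_1 ≅ Z^12.

Boundary ∂_1: C_1 → C_0 sends each edge [p,q] (with p < q) to q − p.
This gives a 9×12 integer matrix of rank 8; reducing to Smith normal form yields diagonal entries (1,1,1,1,1,1,1,1).

Reading off H_k = ker ∂_k / im ∂_{k+1}:

  H_0: rank C_0 − rank ∂_1 = 9 − 8 = 1, and the invariant factors of ∂_1 are all 1, so H_0 ≅ Z.
  H_1: rank ker ∂_1 − rank ∂_2 = (12 − 8) − 0 = 4, and there is no ∂_2, so H_1 ≅ Z^4.

As a check, the Euler characteristic is 9 − 12 = -3, which agrees with 1 − 4 = -3.
(K is a triangulation of a wedge of 4 circles.)

H_0 = Z,  H_1 = Z^4.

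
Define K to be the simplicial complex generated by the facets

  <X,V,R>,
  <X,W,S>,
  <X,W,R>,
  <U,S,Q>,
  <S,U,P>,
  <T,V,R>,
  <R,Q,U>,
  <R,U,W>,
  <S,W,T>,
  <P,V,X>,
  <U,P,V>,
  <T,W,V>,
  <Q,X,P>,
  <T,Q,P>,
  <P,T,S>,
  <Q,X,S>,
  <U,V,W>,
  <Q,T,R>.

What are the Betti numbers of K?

We work with the vertex ordering P < Q < R < S < T < U < V < W < X. The simplices of K, each written with vertices in increasing order, are:

  0-simplices (9): P, Q, R, S, T, U, V, W, X
  1-simplices (27): PQ, PS, PT, PU, PV, PX, QR, QS, QT, QU, QX, RT, RU, RV, RW, RX, ST, SU, SW, SX, TV, TW, UV, UW, VW, VX, WX
  2-simplices (18): PQT, PQX, PST, PSU, PUV, PVX, QRT, QRU, QSU, QSX, RTV, RUW, RVX, RWX, STW, SWX, TVW, UVW

so the chain groups are C_0 ≅ Z^9, C_1 ≅ Z^27, C_2 ≅ Z^18.

Boundary ∂_1: C_1 → C_0 maps an edge to its endpoints' difference, ∂[p,q] = q − p.
This gives a 9×27 integer matrix of rank 8; reducing to Smith normal form yields diagonal entries (1,1,1,1,1,1,1,1).

Boundary ∂_2: C_2 → C_1 maps a triangle to the signed sum of its edges. For instance
  ∂QRT = RT − QT + QR,
  ∂PSU = SU − PU + PS.
The 27×18 boundary matrix has rank 18 and Smith normal form diag(1,1,1,1,1,1,1,1,1,1,1,1,1,1,1,1,1,2).

Computing H_k = (kernel of ∂_k) / (image of ∂_{k+1}):

  H_0: rank C_0 − rank ∂_1 = 9 − 8 = 1, and the invariant factors of ∂_1 are all 1, so H_0 = Z.
  H_1: rank ker ∂_1 − rank ∂_2 = (27 − 8) − 18 = 1, and ∂_2 has invariant factor 2 > 1, so H_1 = Z ⊕ Z/2Z.
  H_2: rank ker ∂_2 − rank ∂_3 = (18 − 18) − 0 = 0, and there is no ∂_3, so H_2 = 0.

As a check, the Euler characteristic is 9 − 27 + 18 = 0, which agrees with 1 − 1 + 0 = 0.

Hence the Betti numbers are b_0 = 1, b_1 = 1, b_2 = 0.

b_0 = 1, b_1 = 1, b_2 = 0.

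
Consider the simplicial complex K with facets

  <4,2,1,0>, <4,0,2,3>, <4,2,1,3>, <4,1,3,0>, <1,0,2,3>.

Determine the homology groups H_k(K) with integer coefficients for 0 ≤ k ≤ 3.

Order the vertices as 0 < 1 < 2 < 3 < 4. Listing each simplex with vertices in this order, K has dimension 3 with simplices:

  0-simplices (5): [0], [1], [2], [3], [4]
  1-simplices (10): [0,1], [0,2], [0,3], [0,4], [1,2], [1,3], [1,4], [2,3], [2,4], [3,4]
  2-simplices (10): [0,1,2], [0,1,3], [0,1,4], [0,2,3], [0,2,4], [0,3,4], [1,2,3], [1,2,4], [1,3,4], [2,3,4]
  3-simplices (5): [0,1,2,3], [0,1,2,4], [0,1,3,4], [0,2,3,4], [1,2,3,4]

giving chain groups C_0 ≅ Z^5, C_1 ≅ Z^10, C_2 ≅ Z^10, C_3 ≅ Z^5.

The boundary map ∂_1: C_1 → C_0 is given by ∂[p,q] = [q] − [p]. For instance
  ∂[1,3] = [3] − [1].
The resulting 5×10 matrix has rank 4, and its Smith normal form has invariant factors (1,1,1,1).

Boundary ∂_2: C_2 → C_1 maps a triangle to the signed sum of its edges. For instance
  ∂[0,2,4] = [2,4] − [0,4] + [0,2],
  ∂[0,3,4] = [3,4] − [0,4] + [0,3].
The 10×10 boundary matrix has rank 6 and Smith normal form diag(1,1,1,1,1,1).

∂_3: C_3 → C_2 sends each 3-simplex σ to the alternating sum Σ_i (−1)^i (σ with its i-th vertex removed). For instance
  ∂[0,1,2,4] = [1,2,4] − [0,2,4] + [0,1,4] − [0,1,2],
  ∂[0,1,3,4] = [1,3,4] − [0,3,4] + [0,1,4] − [0,1,3].
This gives a 10×5 integer matrix of rank 4; reducing to Smith normal form yields diagonal entries (1,1,1,1).

From H_k ≅ ker(∂_k) / im(∂_{k+1}) we obtain:

  H_0: rank C_0 − rank ∂_1 = 5 − 4 = 1, and the invariant factors of ∂_1 are all 1, so H_0 = Z.
  H_1: rank ker ∂_1 − rank ∂_2 = (10 − 4) − 6 = 0, and the invariant factors of ∂_2 are all 1, so H_1 = 0.
  H_2: rank ker ∂_2 − rank ∂_3 = (10 − 6) − 4 = 0, and the invariant factors of ∂_3 are all 1, so H_2 = 0.
  H_3: rank ker ∂_3 − rank ∂_4 = (5 − 4) − 0 = 1, and there is no ∂_4, so H_3 = Z.

(K is a triangulation of the 3-sphere S^3.)

H_0 = Z,  H_1 = 0,  H_2 = 0,  H_3 = Z.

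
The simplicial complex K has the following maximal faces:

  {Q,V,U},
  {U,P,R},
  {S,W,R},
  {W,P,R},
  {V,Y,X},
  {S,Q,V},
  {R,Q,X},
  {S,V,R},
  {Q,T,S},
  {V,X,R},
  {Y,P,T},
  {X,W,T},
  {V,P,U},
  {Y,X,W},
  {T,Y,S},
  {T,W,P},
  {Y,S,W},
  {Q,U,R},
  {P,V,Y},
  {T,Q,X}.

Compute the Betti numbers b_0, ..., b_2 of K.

b_0 = 1, b_1 = 1, b_2 = 0.

K has 10 vertices, 30 edges, 20 triangles.
rank ∂_0 = 0, rank ∂_1 = 9 ⇒ b_0 = 10 − 0 − 9 = 1; all invariant factors of ∂_1 are 1 so no torsion. So H_0 = Z.
rank ∂_1 = 9, rank ∂_2 = 20 ⇒ b_1 = 30 − 9 − 20 = 1; ∂_2 has invariant factor(s) [2] giving torsion. So H_1 = Z ⊕ Z/2.
rank ∂_2 = 20, rank ∂_3 = 0 ⇒ b_2 = 20 − 20 − 0 = 0. So H_2 = 0.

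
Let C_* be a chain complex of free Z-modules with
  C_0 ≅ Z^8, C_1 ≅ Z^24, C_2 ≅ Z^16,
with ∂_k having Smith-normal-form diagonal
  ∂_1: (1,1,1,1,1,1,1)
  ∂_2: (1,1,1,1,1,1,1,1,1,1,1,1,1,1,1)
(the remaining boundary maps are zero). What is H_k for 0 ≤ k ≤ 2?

H_0 ≅ Z,  H_1 ≅ Z^2,  H_2 ≅ Z.

H_0: b_0 = 8 − 0 − 7 = 1; torsion from ∂_1 factors > 1: none. So H_0 ≅ Z.
H_1: b_1 = 24 − 7 − 15 = 2; torsion from ∂_2 factors > 1: none. So H_1 ≅ Z^2.
H_2: b_2 = 16 − 15 − 0 = 1; torsion from ∂_3 factors > 1: none. So H_2 ≅ Z.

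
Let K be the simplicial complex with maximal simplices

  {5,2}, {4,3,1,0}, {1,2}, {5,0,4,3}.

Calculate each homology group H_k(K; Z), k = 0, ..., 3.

K has 6 vertices, 11 edges, 7 triangles, 2 3-simplices.
rank ∂_0 = 0, rank ∂_1 = 5 ⇒ b_0 = 6 − 0 − 5 = 1; all invariant factors of ∂_1 are 1 so no torsion. So H_0 = Z.
rank ∂_1 = 5, rank ∂_2 = 5 ⇒ b_1 = 11 − 5 − 5 = 1; all invariant factors of ∂_2 are 1 so no torsion. So H_1 = Z.
rank ∂_2 = 5, rank ∂_3 = 2 ⇒ b_2 = 7 − 5 − 2 = 0; all invariant factors of ∂_3 are 1 so no torsion. So H_2 = 0.
rank ∂_3 = 2, rank ∂_4 = 0 ⇒ b_3 = 2 − 2 − 0 = 0. So H_3 = 0.

H_0 = Z,  H_1 = Z,  H_2 = 0,  H_3 = 0.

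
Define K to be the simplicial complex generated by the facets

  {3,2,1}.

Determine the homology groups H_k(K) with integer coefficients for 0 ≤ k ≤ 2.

H_0 = Z,  H_1 = 0,  H_2 = 0.

Take the total order 1 < 2 < 3 on the vertex set. Then K (dimension 2) consists of the simplices:

  0-simplices (3): [1], [2], [3]
  1-simplices (3): [1,2], [1,3], [2,3]
  2-simplices (1): [1,2,3]

so the chain groups are C_0 ≅ Z^3, C_1 ≅ Z^3, C_2 ≅ Z^1.

Boundary ∂_1: C_1 → C_0 is given by ∂[p,q] = [q] − [p].
The resulting 3×3 matrix has rank 2, and its Smith normal form has invariant factors (1,1).

Boundary ∂_2: C_2 → C_1 sends each 2-simplex [p,q,r] to [q,r] − [p,r] + [p,q]. For instance
  ∂[1,2,3] = [2,3] − [1,3] + [1,2].
The 3×1 boundary matrix has rank 1 and Smith normal form diag(1).

Computing H_k = (kernel of ∂_k) / (image of ∂_{k+1}):

  H_0: rank C_0 − rank ∂_1 = 3 − 2 = 1, and the invariant factors of ∂_1 are all 1, so H_0 = Z.
  H_1: rank ker ∂_1 − rank ∂_2 = (3 − 2) − 1 = 0, and the invariant factors of ∂_2 are all 1, so H_1 = 0.
  H_2: rank ker ∂_2 − rank ∂_3 = (1 − 1) − 0 = 0, and there is no ∂_3, so H_2 = 0.

(K is a triangulation of the 2-simplex.)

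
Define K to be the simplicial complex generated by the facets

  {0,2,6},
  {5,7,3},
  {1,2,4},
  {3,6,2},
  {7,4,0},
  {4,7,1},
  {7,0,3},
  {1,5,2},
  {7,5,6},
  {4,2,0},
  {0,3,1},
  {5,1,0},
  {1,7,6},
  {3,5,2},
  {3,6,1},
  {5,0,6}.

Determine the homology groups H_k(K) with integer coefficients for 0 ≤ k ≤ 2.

H_0 = Z,  H_1 = Z^2,  H_2 = Z.

Fix the vertex order 0 < 1 < 2 < 3 < 4 < 5 < 6 < 7 and write every simplex with vertices in increasing order. Then dim K = 2 and the simplices of K are:

  0-simplices (8): [0], [1], [2], [3], [4], [5], [6], [7]
  1-simplices (24): (24 of them)
  2-simplices (16): [0,1,3], [0,1,5], [0,2,4], [0,2,6], [0,3,7], [0,4,7], [0,5,6], [1,2,4], [1,2,5], [1,3,6], [1,4,7], [1,6,7], [2,3,5], [2,3,6], [3,5,7], [5,6,7]

Hence C_0 ≅ Z^8, C_1 ≅ Z^24, C_2 ≅ Z^16.

∂_1: C_1 → C_0 sends each edge [p,q] (with p < q) to q − p.
The 8×24 boundary matrix has rank 7 and Smith normal form diag(1,1,1,1,1,1,1).

The boundary map ∂_2: C_2 → C_1 sends each 2-simplex [p,q,r] to [q,r] − [p,r] + [p,q]. For instance
  ∂[0,2,6] = [2,6] − [0,6] + [0,2],
  ∂[0,2,4] = [2,4] − [0,4] + [0,2].
As a 24×16 matrix over Z this has rank 15, with invariant factors (1,1,1,1,1,1,1,1,1,1,1,1,1,1,1).

Reading off H_k = ker ∂_k / im ∂_{k+1}:

  H_0: rank C_0 − rank ∂_1 = 8 − 7 = 1, and the invariant factors of ∂_1 are all 1, so H_0 ≅ Z.
  H_1: rank ker ∂_1 − rank ∂_2 = (24 − 7) − 15 = 2, and the invariant factors of ∂_2 are all 1, so H_1 ≅ Z^2.
  H_2: rank ker ∂_2 − rank ∂_3 = (16 − 15) − 0 = 1, and there is no ∂_3, so H_2 ≅ Z.

(K is a triangulation of the torus T^2.)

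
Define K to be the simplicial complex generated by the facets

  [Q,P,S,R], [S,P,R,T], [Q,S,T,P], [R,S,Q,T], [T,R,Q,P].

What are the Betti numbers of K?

Order the vertices as P < Q < R < S < T. Listing each simplex with vertices in this order, K has dimension 3 with simplices:

  0-simplices (5): P, Q, R, S, T
  1-simplices (10): PQ, PR, PS, PT, QR, QS, QT, RS, RT, ST
  2-simplices (10): PQR, PQS, PQT, PRS, PRT, PST, QRS, QRT, QST, RST
  3-simplices (5): PQRS, PQRT, PQST, PRST, QRST

so the chain groups are C_0 ≅ Z^5, C_1 ≅ Z^10, C_2 ≅ Z^10, C_3 ≅ Z^5.

The boundary map ∂_1: C_1 → C_0 is given by ∂[p,q] = [q] − [p].
The resulting 5×10 matrix has rank 4, and its Smith normal form has invariant factors (1,1,1,1).

The boundary map ∂_2: C_2 → C_1 acts by ∂[p,q,r] = [q,r] − [p,r] + [p,q]. For instance
  ∂QST = ST − QT + QS,
  ∂RST = ST − RT + RS.
As a 10×10 matrix over Z this has rank 6, with invariant factors (1,1,1,1,1,1).

Boundary ∂_3: C_3 → C_2 sends each 3-simplex σ to the alternating sum Σ_i (−1)^i (σ with its i-th vertex removed). For instance
  ∂PQRS = QRS − PRS + PQS − PQR,
  ∂PRST = RST − PST + PRT − PRS.
The resulting 10×5 matrix has rank 4, and its Smith normal form has invariant factors (1,1,1,1).

Reading off H_k = ker ∂_k / im ∂_{k+1}:

  H_0: rank C_0 − rank ∂_1 = 5 − 4 = 1, and the invariant factors of ∂_1 are all 1, so H_0 = Z.
  H_1: rank ker ∂_1 − rank ∂_2 = (10 − 4) − 6 = 0, and the invariant factors of ∂_2 are all 1, so H_1 = 0.
  H_2: rank ker ∂_2 − rank ∂_3 = (10 − 6) − 4 = 0, and the invariant factors of ∂_3 are all 1, so H_2 = 0.
  H_3: rank ker ∂_3 − rank ∂_4 = (5 − 4) − 0 = 1, and there is no ∂_4, so H_3 = Z.

(K is a triangulation of the 3-sphere S^3.)

Hence the Betti numbers are b_0 = 1, b_1 = 0, b_2 = 0, b_3 = 1.

b_0 = 1, b_1 = 0, b_2 = 0, b_3 = 1.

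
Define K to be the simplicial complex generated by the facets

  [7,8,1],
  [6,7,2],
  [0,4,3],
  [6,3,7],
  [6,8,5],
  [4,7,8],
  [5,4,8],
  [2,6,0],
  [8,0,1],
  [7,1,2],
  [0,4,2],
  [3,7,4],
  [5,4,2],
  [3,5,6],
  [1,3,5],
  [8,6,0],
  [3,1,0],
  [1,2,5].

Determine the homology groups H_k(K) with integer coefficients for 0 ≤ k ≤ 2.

H_0 = Z,  H_1 = Z^2,  H_2 = Z.

Fix the vertex order 0 < 1 < 2 < 3 < 4 < 5 < 6 < 7 < 8 and write every simplex with vertices in increasing order. Then dim K = 2 and the simplices of K are:

  0-simplices (9): [0], [1], [2], [3], [4], [5], [6], [7], [8]
  1-simplices (27): (27 of them)
  2-simplices (18): [0,1,3], [0,1,8], [0,2,4], [0,2,6], [0,3,4], [0,6,8], [1,2,5], [1,2,7], [1,3,5], [1,7,8], [2,4,5], [2,6,7], [3,4,7], [3,5,6], [3,6,7], [4,5,8], [4,7,8], [5,6,8]

so the chain groups are C_0 ≅ Z^9, C_1 ≅ Z^27, C_2 ≅ Z^18.

Boundary ∂_1: C_1 → C_0 is given by ∂[p,q] = [q] − [p].
As a 9×27 matrix over Z this has rank 8, with invariant factors (1,1,1,1,1,1,1,1).

∂_2: C_2 → C_1 sends each 2-simplex [p,q,r] to [q,r] − [p,r] + [p,q]. For instance
  ∂[1,2,7] = [2,7] − [1,7] + [1,2],
  ∂[4,5,8] = [5,8] − [4,8] + [4,5].
The 27×18 boundary matrix has rank 17 and Smith normal form diag(1,1,1,1,1,1,1,1,1,1,1,1,1,1,1,1,1).

Computing H_k = (kernel of ∂_k) / (image of ∂_{k+1}):

  H_0: rank C_0 − rank ∂_1 = 9 − 8 = 1, and the invariant factors of ∂_1 are all 1, so H_0 = Z.
  H_1: rank ker ∂_1 − rank ∂_2 = (27 − 8) − 17 = 2, and the invariant factors of ∂_2 are all 1, so H_1 = Z^2.
  H_2: rank ker ∂_2 − rank ∂_3 = (18 − 17) − 0 = 1, and there is no ∂_3, so H_2 = Z.

As a check, the Euler characteristic is 9 − 27 + 18 = 0, which agrees with 1 − 2 + 1 = 0.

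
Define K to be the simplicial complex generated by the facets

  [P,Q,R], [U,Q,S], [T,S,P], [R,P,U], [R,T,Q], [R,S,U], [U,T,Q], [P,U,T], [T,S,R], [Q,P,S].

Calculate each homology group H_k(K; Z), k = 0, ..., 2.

H_0 = Z,  H_1 = Z/2Z,  H_2 = 0.

We work with the vertex ordering P < Q < R < S < T < U. The simplices of K, each written with vertices in increasing order, are:

  0-simplices (6): P, Q, R, S, T, U
  1-simplices (15): PQ, PR, PS, PT, PU, QR, QS, QT, QU, RS, RT, RU, ST, SU, TU
  2-simplices (10): PQR, PQS, PRU, PST, PTU, QRT, QSU, QTU, RST, RSU

Hence C_0 ≅ Z^6, C_1 ≅ Z^15, C_2 ≅ Z^10.

The boundary map ∂_1: C_1 → C_0 sends each edge [p,q] (with p < q) to q − p. For instance
  ∂QR = R − Q.
The resulting 6×15 matrix has rank 5, and its Smith normal form has invariant factors (1,1,1,1,1).

The boundary map ∂_2: C_2 → C_1 acts by ∂[p,q,r] = [q,r] − [p,r] + [p,q]. For instance
  ∂PTU = TU − PU + PT,
  ∂PRU = RU − PU + PR.
The resulting 15×10 matrix has rank 10, and its Smith normal form has invariant factors (1,1,1,1,1,1,1,1,1,2).

From H_k ≅ ker(∂_k) / im(∂_{k+1}) we obtain:

  H_0: rank C_0 − rank ∂_1 = 6 − 5 = 1, and the invariant factors of ∂_1 are all 1, so H_0 = Z.
  H_1: rank ker ∂_1 − rank ∂_2 = (15 − 5) − 10 = 0, and ∂_2 has invariant factor 2 > 1, so H_1 = Z/2Z.
  H_2: rank ker ∂_2 − rank ∂_3 = (10 − 10) − 0 = 0, and there is no ∂_3, so H_2 = 0.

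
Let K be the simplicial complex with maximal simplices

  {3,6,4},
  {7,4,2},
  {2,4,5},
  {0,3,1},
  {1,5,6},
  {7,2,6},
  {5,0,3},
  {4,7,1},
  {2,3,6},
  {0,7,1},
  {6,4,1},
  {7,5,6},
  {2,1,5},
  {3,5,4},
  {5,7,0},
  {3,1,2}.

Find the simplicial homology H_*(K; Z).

Take the total order 0 < 1 < 2 < 3 < 4 < 5 < 6 < 7 on the vertex set. Then K (dimension 2) consists of the simplices:

  0-simplices (8): [0], [1], [2], [3], [4], [5], [6], [7]
  1-simplices (24): (24 of them)
  2-simplices (16): [0,1,3], [0,1,7], [0,3,5], [0,5,7], [1,2,3], [1,2,5], [1,4,6], [1,4,7], [1,5,6], [2,3,6], [2,4,5], [2,4,7], [2,6,7], [3,4,5], [3,4,6], [5,6,7]

so the chain groups are C_0 ≅ Z^8, C_1 ≅ Z^24, C_2 ≅ Z^16.

Boundary ∂_1: C_1 → C_0 sends each edge [p,q] (with p < q) to q − p.
The 8×24 boundary matrix has rank 7 and Smith normal form diag(1,1,1,1,1,1,1).

Boundary ∂_2: C_2 → C_1 sends each 2-simplex [p,q,r] to [q,r] − [p,r] + [p,q]. For instance
  ∂[0,5,7] = [5,7] − [0,7] + [0,5],
  ∂[0,3,5] = [3,5] − [0,5] + [0,3].
The resulting 24×16 matrix has rank 15, and its Smith normal form has invariant factors (1,1,1,1,1,1,1,1,1,1,1,1,1,1,1).

Now H_k = ker ∂_k / im ∂_{k+1}, so:

  H_0: rank C_0 − rank ∂_1 = 8 − 7 = 1, and the invariant factors of ∂_1 are all 1, so H_0 = Z.
  H_1: rank ker ∂_1 − rank ∂_2 = (24 − 7) − 15 = 2, and the invariant factors of ∂_2 are all 1, so H_1 = Z^2.
  H_2: rank ker ∂_2 − rank ∂_3 = (16 − 15) − 0 = 1, and there is no ∂_3, so H_2 = Z.

H_0 ≅ Z,  H_1 ≅ Z^2,  H_2 ≅ Z.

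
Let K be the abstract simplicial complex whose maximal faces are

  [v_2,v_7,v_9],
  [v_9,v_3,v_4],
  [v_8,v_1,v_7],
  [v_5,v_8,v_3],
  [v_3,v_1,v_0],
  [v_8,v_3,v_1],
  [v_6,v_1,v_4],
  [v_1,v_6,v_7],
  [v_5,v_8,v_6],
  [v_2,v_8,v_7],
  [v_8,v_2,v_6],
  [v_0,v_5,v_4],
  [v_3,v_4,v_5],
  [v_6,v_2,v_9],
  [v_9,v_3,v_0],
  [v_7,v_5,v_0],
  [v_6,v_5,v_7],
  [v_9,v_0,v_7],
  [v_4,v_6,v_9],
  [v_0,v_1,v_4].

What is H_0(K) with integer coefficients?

H_0 ≅ Z.

Order the vertices as v_0 < v_1 < v_2 < v_3 < v_4 < v_5 < v_6 < v_7 < v_8 < v_9. Listing each simplex with vertices in this order, K has dimension 2 with simplices:

  0-simplices (10): [v_0], [v_1], [v_2], [v_3], [v_4], [v_5], [v_6], [v_7], [v_8], [v_9]
  1-simplices (30): (30 of them)
  2-simplices (20): (20 of them)

giving chain groups C_0 ≅ Z^10, C_1 ≅ Z^30, C_2 ≅ Z^20.

The boundary map ∂_1: C_1 → C_0 is given by ∂[p,q] = [q] − [p]. For instance
  ∂[v_4,v_9] = [v_9] − [v_4].
This gives a 10×30 integer matrix of rank 9; reducing to Smith normal form yields diagonal entries (1,1,1,1,1,1,1,1,1).

∂_2: C_2 → C_1 sends each 2-simplex [p,q,r] to [q,r] − [p,r] + [p,q]. For instance
  ∂[v_2,v_6,v_9] = [v_6,v_9] − [v_2,v_9] + [v_2,v_6],
  ∂[v_0,v_1,v_4] = [v_1,v_4] − [v_0,v_4] + [v_0,v_1].
The resulting 30×20 matrix has rank 20, and its Smith normal form has invariant factors (1,1,1,1,1,1,1,1,1,1,1,1,1,1,1,1,1,1,1,2).

Now H_k = ker ∂_k / im ∂_{k+1}, so:

  H_0: rank C_0 − rank ∂_1 = 10 − 9 = 1, and the invariant factors of ∂_1 are all 1, so H_0 ≅ Z.

(K is a triangulation of the Klein bottle.)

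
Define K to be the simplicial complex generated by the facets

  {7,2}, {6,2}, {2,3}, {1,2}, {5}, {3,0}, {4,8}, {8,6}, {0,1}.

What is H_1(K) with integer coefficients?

Take the total order 0 < 1 < 2 < 3 < 4 < 5 < 6 < 7 < 8 on the vertex set. Then K (dimension 1) consists of the simplices:

  0-simplices (9): [0], [1], [2], [3], [4], [5], [6], [7], [8]
  1-simplices (8): [0,1], [0,3], [1,2], [2,3], [2,6], [2,7], [4,8], [6,8]

giving chain groups C_0 ≅ Z^9, C_1 ≅ Z^8.

∂_1: C_1 → C_0 is given by ∂[p,q] = [q] − [p]. For instance
  ∂[0,1] = [1] − [0].
This gives a 9×8 integer matrix of rank 7; reducing to Smith normal form yields diagonal entries (1,1,1,1,1,1,1).

Now H_k = ker ∂_k / im ∂_{k+1}, so:

  H_1: rank ker ∂_1 − rank ∂_2 = (8 − 7) − 0 = 1, and there is no ∂_2, so H_1 ≅ Z.

H_1 = Z.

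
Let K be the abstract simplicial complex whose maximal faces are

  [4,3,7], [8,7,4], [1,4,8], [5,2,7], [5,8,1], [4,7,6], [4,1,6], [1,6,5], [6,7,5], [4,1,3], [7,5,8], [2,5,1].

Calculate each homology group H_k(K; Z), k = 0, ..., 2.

H_0 ≅ Z,  H_1 = 0,  H_2 ≅ Z.

Take the total order 1 < 2 < 3 < 4 < 5 < 6 < 7 < 8 on the vertex set. Then K (dimension 2) consists of the simplices:

  0-simplices (8): [1], [2], [3], [4], [5], [6], [7], [8]
  1-simplices (18): [1,2], [1,3], [1,4], [1,5], [1,6], [1,8], [2,5], [2,7], [3,4], [3,7], [4,6], [4,7], [4,8], [5,6], [5,7], [5,8], [6,7], [7,8]
  2-simplices (12): [1,2,5], [1,3,4], [1,4,6], [1,4,8], [1,5,6], [1,5,8], [2,5,7], [3,4,7], [4,6,7], [4,7,8], [5,6,7], [5,7,8]

so the chain groups are C_0 ≅ Z^8, C_1 ≅ Z^18, C_2 ≅ Z^12.

The boundary map ∂_1: C_1 → C_0 maps an edge to its endpoints' difference, ∂[p,q] = q − p. For instance
  ∂[4,6] = [6] − [4].
This gives a 8×18 integer matrix of rank 7; reducing to Smith normal form yields diagonal entries (1,1,1,1,1,1,1).

∂_2: C_2 → C_1 maps a triangle to the signed sum of its edges. For instance
  ∂[1,5,6] = [5,6] − [1,6] + [1,5],
  ∂[3,4,7] = [4,7] − [3,7] + [3,4].
The 18×12 boundary matrix has rank 11 and Smith normal form diag(1,1,1,1,1,1,1,1,1,1,1).

Reading off H_k = ker ∂_k / im ∂_{k+1}:

  H_0: rank C_0 − rank ∂_1 = 8 − 7 = 1, and the invariant factors of ∂_1 are all 1, so H_0 = Z.
  H_1: rank ker ∂_1 − rank ∂_2 = (18 − 7) − 11 = 0, and the invariant factors of ∂_2 are all 1, so H_1 = 0.
  H_2: rank ker ∂_2 − rank ∂_3 = (12 − 11) − 0 = 1, and there is no ∂_3, so H_2 = Z.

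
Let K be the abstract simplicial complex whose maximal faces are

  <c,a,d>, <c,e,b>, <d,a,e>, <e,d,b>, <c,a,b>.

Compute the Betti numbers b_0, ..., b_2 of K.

Fix the vertex order a < b < c < d < e and write every simplex with vertices in increasing order. Then dim K = 2 and the simplices of K are:

  0-simplices (5): a, b, c, d, e
  1-simplices (10): ab, ac, ad, ae, bc, bd, be, cd, ce, de
  2-simplices (5): abc, acd, ade, bce, bde

Hence C_0 ≅ Z^5, C_1 ≅ Z^10, C_2 ≅ Z^5.

The boundary map ∂_1: C_1 → C_0 is given by ∂[p,q] = [q] − [p]. For instance
  ∂ac = c − a.
As a 5×10 matrix over Z this has rank 4, with invariant factors (1,1,1,1).

∂_2: C_2 → C_1 acts by ∂[p,q,r] = [q,r] − [p,r] + [p,q]. For instance
  ∂bce = ce − be + bc,
  ∂ade = de − ae + ad.
This gives a 10×5 integer matrix of rank 5; reducing to Smith normal form yields diagonal entries (1,1,1,1,1).

From H_k ≅ ker(∂_k) / im(∂_{k+1}) we obtain:

  H_0: rank C_0 − rank ∂_1 = 5 − 4 = 1, and the invariant factors of ∂_1 are all 1, so H_0 = Z.
  H_1: rank ker ∂_1 − rank ∂_2 = (10 − 4) − 5 = 1, and the invariant factors of ∂_2 are all 1, so H_1 = Z.
  H_2: rank ker ∂_2 − rank ∂_3 = (5 − 5) − 0 = 0, and there is no ∂_3, so H_2 = 0.

As a check, the Euler characteristic is 5 − 10 + 5 = 0, which agrees with 1 − 1 + 0 = 0.

Hence the Betti numbers are b_0 = 1, b_1 = 1, b_2 = 0.

b_0 = 1, b_1 = 1, b_2 = 0.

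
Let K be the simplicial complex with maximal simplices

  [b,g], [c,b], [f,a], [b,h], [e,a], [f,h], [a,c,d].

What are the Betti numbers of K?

We work with the vertex ordering a < b < c < d < e < f < g < h. The simplices of K, each written with vertices in increasing order, are:

  0-simplices (8): a, b, c, d, e, f, g, h
  1-simplices (9): ac, ad, ae, af, bc, bg, bh, cd, fh
  2-simplices (1): acd

Hence C_0 ≅ Z^8, C_1 ≅ Z^9, C_2 ≅ Z^1.

The boundary map ∂_1: C_1 → C_0 sends each edge [p,q] (with p < q) to q − p. For instance
  ∂bh = h − b.
This gives a 8×9 integer matrix of rank 7; reducing to Smith normal form yields diagonal entries (1,1,1,1,1,1,1).

Boundary ∂_2: C_2 → C_1 acts by ∂[p,q,r] = [q,r] − [p,r] + [p,q]. For instance
  ∂acd = cd − ad + ac.
As a 9×1 matrix over Z this has rank 1, with invariant factors (1).

Reading off H_k = ker ∂_k / im ∂_{k+1}:

  H_0: rank C_0 − rank ∂_1 = 8 − 7 = 1, and the invariant factors of ∂_1 are all 1, so H_0 ≅ Z.
  H_1: rank ker ∂_1 − rank ∂_2 = (9 − 7) − 1 = 1, and the invariant factors of ∂_2 are all 1, so H_1 ≅ Z.
  H_2: rank ker ∂_2 − rank ∂_3 = (1 − 1) − 0 = 0, and there is no ∂_3, so H_2 ≅ 0.

Hence the Betti numbers are b_0 = 1, b_1 = 1, b_2 = 0.

b_0 = 1, b_1 = 1, b_2 = 0.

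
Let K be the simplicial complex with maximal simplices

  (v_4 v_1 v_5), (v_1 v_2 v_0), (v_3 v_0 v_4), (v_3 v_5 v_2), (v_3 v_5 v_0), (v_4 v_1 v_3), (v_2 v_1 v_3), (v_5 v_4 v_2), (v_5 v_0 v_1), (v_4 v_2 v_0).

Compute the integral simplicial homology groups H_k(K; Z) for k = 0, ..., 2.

H_0 ≅ Z,  H_1 ≅ Z_2,  H_2 = 0.

Fix the vertex order v_0 < v_1 < v_2 < v_3 < v_4 < v_5 and write every simplex with vertices in increasing order. Then dim K = 2 and the simplices of K are:

  0-simplices (6): [v_0], [v_1], [v_2], [v_3], [v_4], [v_5]
  1-simplices (15): (15 of them)
  2-simplices (10): [v_0,v_1,v_2], [v_0,v_1,v_5], [v_0,v_2,v_4], [v_0,v_3,v_4], [v_0,v_3,v_5], [v_1,v_2,v_3], [v_1,v_3,v_4], [v_1,v_4,v_5], [v_2,v_3,v_5], [v_2,v_4,v_5]

so the chain groups are C_0 ≅ Z^6, C_1 ≅ Z^15, C_2 ≅ Z^10.

Boundary ∂_1: C_1 → C_0 sends each edge [p,q] (with p < q) to q − p. For instance
  ∂[v_1,v_5] = [v_5] − [v_1].
This gives a 6×15 integer matrix of rank 5; reducing to Smith normal form yields diagonal entries (1,1,1,1,1).

Boundary ∂_2: C_2 → C_1 sends each 2-simplex [p,q,r] to [q,r] − [p,r] + [p,q]. For instance
  ∂[v_0,v_1,v_2] = [v_1,v_2] − [v_0,v_2] + [v_0,v_1],
  ∂[v_2,v_4,v_5] = [v_4,v_5] − [v_2,v_5] + [v_2,v_4].
The 15×10 boundary matrix has rank 10 and Smith normal form diag(1,1,1,1,1,1,1,1,1,2).

Computing H_k = (kernel of ∂_k) / (image of ∂_{k+1}):

  H_0: rank C_0 − rank ∂_1 = 6 − 5 = 1, and the invariant factors of ∂_1 are all 1, so H_0 ≅ Z.
  H_1: rank ker ∂_1 − rank ∂_2 = (15 − 5) − 10 = 0, and ∂_2 has invariant factor 2 > 1, so H_1 ≅ Z_2.
  H_2: rank ker ∂_2 − rank ∂_3 = (10 − 10) − 0 = 0, and there is no ∂_3, so H_2 ≅ 0.

As a check, the Euler characteristic is 6 − 15 + 10 = 1, which agrees with 1 − 0 + 0 = 1.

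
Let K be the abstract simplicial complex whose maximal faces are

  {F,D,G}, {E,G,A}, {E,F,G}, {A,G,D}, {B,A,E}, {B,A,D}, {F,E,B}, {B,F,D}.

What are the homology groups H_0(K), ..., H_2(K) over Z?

H_0 = Z,  H_1 = 0,  H_2 = Z.

We work with the vertex ordering A < B < D < E < F < G. The simplices of K, each written with vertices in increasing order, are:

  0-simplices (6): A, B, D, E, F, G
  1-simplices (12): AB, AD, AE, AG, BD, BE, BF, DF, DG, EF, EG, FG
  2-simplices (8): ABD, ABE, ADG, AEG, BDF, BEF, DFG, EFG

Hence C_0 ≅ Z^6, C_1 ≅ Z^12, C_2 ≅ Z^8.

∂_1: C_1 → C_0 sends each edge [p,q] (with p < q) to q − p.
This gives a 6×12 integer matrix of rank 5; reducing to Smith normal form yields diagonal entries (1,1,1,1,1).

The boundary map ∂_2: C_2 → C_1 maps a triangle to the signed sum of its edges. For instance
  ∂ADG = DG − AG + AD,
  ∂BEF = EF − BF + BE.
The 12×8 boundary matrix has rank 7 and Smith normal form diag(1,1,1,1,1,1,1).

Now H_k = ker ∂_k / im ∂_{k+1}, so:

  H_0: rank C_0 − rank ∂_1 = 6 − 5 = 1, and the invariant factors of ∂_1 are all 1, so H_0 = Z.
  H_1: rank ker ∂_1 − rank ∂_2 = (12 − 5) − 7 = 0, and the invariant factors of ∂_2 are all 1, so H_1 = 0.
  H_2: rank ker ∂_2 − rank ∂_3 = (8 − 7) − 0 = 1, and there is no ∂_3, so H_2 = Z.

(K is a triangulation of the 2-sphere S^2.)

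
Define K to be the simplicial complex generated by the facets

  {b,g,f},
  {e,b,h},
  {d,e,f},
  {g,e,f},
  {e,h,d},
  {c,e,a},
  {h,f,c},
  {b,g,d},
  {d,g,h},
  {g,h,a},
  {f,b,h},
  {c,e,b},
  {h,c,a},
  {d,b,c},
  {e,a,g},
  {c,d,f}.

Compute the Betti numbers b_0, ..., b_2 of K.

b_0 = 1, b_1 = 2, b_2 = 1.

We work with the vertex ordering a < b < c < d < e < f < g < h. The simplices of K, each written with vertices in increasing order, are:

  0-simplices (8): a, b, c, d, e, f, g, h
  1-simplices (24): ac, ae, ag, ah, bc, bd, be, bf, bg, bh, cd, ce, cf, ch, de, df, dg, dh, ef, eg, eh, fg, fh, gh
  2-simplices (16): ace, ach, aeg, agh, bcd, bce, bdg, beh, bfg, bfh, cdf, cfh, def, deh, dgh, efg

Hence C_0 ≅ Z^8, C_1 ≅ Z^24, C_2 ≅ Z^16.

Boundary ∂_1: C_1 → C_0 maps an edge to its endpoints' difference, ∂[p,q] = q − p.
The 8×24 boundary matrix has rank 7 and Smith normal form diag(1,1,1,1,1,1,1).

∂_2: C_2 → C_1 acts by ∂[p,q,r] = [q,r] − [p,r] + [p,q]. For instance
  ∂efg = fg − eg + ef,
  ∂dgh = gh − dh + dg.
This gives a 24×16 integer matrix of rank 15; reducing to Smith normal form yields diagonal entries (1,1,1,1,1,1,1,1,1,1,1,1,1,1,1).

Computing H_k = (kernel of ∂_k) / (image of ∂_{k+1}):

  H_0: rank C_0 − rank ∂_1 = 8 − 7 = 1, and the invariant factors of ∂_1 are all 1, so H_0 = Z.
  H_1: rank ker ∂_1 − rank ∂_2 = (24 − 7) − 15 = 2, and the invariant factors of ∂_2 are all 1, so H_1 = Z^2.
  H_2: rank ker ∂_2 − rank ∂_3 = (16 − 15) − 0 = 1, and there is no ∂_3, so H_2 = Z.

Hence the Betti numbers are b_0 = 1, b_1 = 2, b_2 = 1.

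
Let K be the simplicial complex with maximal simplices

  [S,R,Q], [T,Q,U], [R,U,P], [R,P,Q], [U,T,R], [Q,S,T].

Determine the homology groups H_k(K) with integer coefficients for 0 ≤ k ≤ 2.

H_0 ≅ Z,  H_1 ≅ Z,  H_2 = 0.

Take the total order P < Q < R < S < T < U on the vertex set. Then K (dimension 2) consists of the simplices:

  0-simplices (6): P, Q, R, S, T, U
  1-simplices (12): PQ, PR, PU, QR, QS, QT, QU, RS, RT, RU, ST, TU
  2-simplices (6): PQR, PRU, QRS, QST, QTU, RTU

giving chain groups C_0 ≅ Z^6, C_1 ≅ Z^12, C_2 ≅ Z^6.

The boundary map ∂_1: C_1 → C_0 is given by ∂[p,q] = [q] − [p]. For instance
  ∂ST = T − S.
This gives a 6×12 integer matrix of rank 5; reducing to Smith normal form yields diagonal entries (1,1,1,1,1).

The boundary map ∂_2: C_2 → C_1 sends each 2-simplex [p,q,r] to [q,r] − [p,r] + [p,q]. For instance
  ∂QST = ST − QT + QS,
  ∂PRU = RU − PU + PR.
This gives a 12×6 integer matrix of rank 6; reducing to Smith normal form yields diagonal entries (1,1,1,1,1,1).

Computing H_k = (kernel of ∂_k) / (image of ∂_{k+1}):

  H_0: rank C_0 − rank ∂_1 = 6 − 5 = 1, and the invariant factors of ∂_1 are all 1, so H_0 ≅ Z.
  H_1: rank ker ∂_1 − rank ∂_2 = (12 − 5) − 6 = 1, and the invariant factors of ∂_2 are all 1, so H_1 ≅ Z.
  H_2: rank ker ∂_2 − rank ∂_3 = (6 − 6) − 0 = 0, and there is no ∂_3, so H_2 ≅ 0.

As a check, the Euler characteristic is 6 − 12 + 6 = 0, which agrees with 1 − 1 + 0 = 0.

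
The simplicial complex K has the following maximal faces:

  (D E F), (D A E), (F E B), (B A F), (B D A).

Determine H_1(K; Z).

Take the total order A < B < D < E < F on the vertex set. Then K (dimension 2) consists of the simplices:

  0-simplices (5): A, B, D, E, F
  1-simplices (10): AB, AD, AE, AF, BD, BE, BF, DE, DF, EF
  2-simplices (5): ABD, ABF, ADE, BEF, DEF

Hence C_0 ≅ Z^5, C_1 ≅ Z^10, C_2 ≅ Z^5.

The boundary map ∂_1: C_1 → C_0 maps an edge to its endpoints' difference, ∂[p,q] = q − p.
This gives a 5×10 integer matrix of rank 4; reducing to Smith normal form yields diagonal entries (1,1,1,1).

The boundary map ∂_2: C_2 → C_1 maps a triangle to the signed sum of its edges. For instance
  ∂ADE = DE − AE + AD,
  ∂ABD = BD − AD + AB.
The resulting 10×5 matrix has rank 5, and its Smith normal form has invariant factors (1,1,1,1,1).

Reading off H_k = ker ∂_k / im ∂_{k+1}:

  H_1: rank ker ∂_1 − rank ∂_2 = (10 − 4) − 5 = 1, and the invariant factors of ∂_2 are all 1, so H_1 = Z.

H_1 = Z.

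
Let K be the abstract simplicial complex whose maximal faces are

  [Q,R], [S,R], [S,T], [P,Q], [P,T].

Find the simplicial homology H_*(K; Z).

Take the total order P < Q < R < S < T on the vertex set. Then K (dimension 1) consists of the simplices:

  0-simplices (5): P, Q, R, S, T
  1-simplices (5): PQ, PT, QR, RS, ST

giving chain groups C_0 ≅ Z^5, C_1 ≅ Z^5.

∂_1: C_1 → C_0 maps an edge to its endpoints' difference, ∂[p,q] = q − p.
As a 5×5 matrix over Z this has rank 4, with invariant factors (1,1,1,1).

From H_k ≅ ker(∂_k) / im(∂_{k+1}) we obtain:

  H_0: rank C_0 − rank ∂_1 = 5 − 4 = 1, and the invariant factors of ∂_1 are all 1, so H_0 ≅ Z.
  H_1: rank ker ∂_1 − rank ∂_2 = (5 − 4) − 0 = 1, and there is no ∂_2, so H_1 ≅ Z.

As a check, the Euler characteristic is 5 − 5 = 0, which agrees with 1 − 1 = 0.

H_0 ≅ Z,  H_1 ≅ Z.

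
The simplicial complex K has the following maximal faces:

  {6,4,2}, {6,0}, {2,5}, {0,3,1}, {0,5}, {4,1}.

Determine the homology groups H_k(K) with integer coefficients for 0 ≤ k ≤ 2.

Order the vertices as 0 < 1 < 2 < 3 < 4 < 5 < 6. Listing each simplex with vertices in this order, K has dimension 2 with simplices:

  0-simplices (7): [0], [1], [2], [3], [4], [5], [6]
  1-simplices (10): [0,1], [0,3], [0,5], [0,6], [1,3], [1,4], [2,4], [2,5], [2,6], [4,6]
  2-simplices (2): [0,1,3], [2,4,6]

giving chain groups C_0 ≅ Z^7, C_1 ≅ Z^10, C_2 ≅ Z^2.

Boundary ∂_1: C_1 → C_0 maps an edge to its endpoints' difference, ∂[p,q] = q − p.
The 7×10 boundary matrix has rank 6 and Smith normal form diag(1,1,1,1,1,1).

The boundary map ∂_2: C_2 → C_1 maps a triangle to the signed sum of its edges. For instance
  ∂[0,1,3] = [1,3] − [0,3] + [0,1],
  ∂[2,4,6] = [4,6] − [2,6] + [2,4].
As a 10×2 matrix over Z this has rank 2, with invariant factors (1,1).

Reading off H_k = ker ∂_k / im ∂_{k+1}:

  H_0: rank C_0 − rank ∂_1 = 7 − 6 = 1, and the invariant factors of ∂_1 are all 1, so H_0 = Z.
  H_1: rank ker ∂_1 − rank ∂_2 = (10 − 6) − 2 = 2, and the invariant factors of ∂_2 are all 1, so H_1 = Z^2.
  H_2: rank ker ∂_2 − rank ∂_3 = (2 − 2) − 0 = 0, and there is no ∂_3, so H_2 = 0.

H_0 = Z,  H_1 = Z^2,  H_2 = 0.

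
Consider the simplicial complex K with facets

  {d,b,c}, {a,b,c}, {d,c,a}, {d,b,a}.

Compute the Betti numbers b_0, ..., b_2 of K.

Fix the vertex order a < b < c < d and write every simplex with vertices in increasing order. Then dim K = 2 and the simplices of K are:

  0-simplices (4): a, b, c, d
  1-simplices (6): ab, ac, ad, bc, bd, cd
  2-simplices (4): abc, abd, acd, bcd

giving chain groups C_0 ≅ Z^4, C_1 ≅ Z^6, C_2 ≅ Z^4.

The boundary map ∂_1: C_1 → C_0 maps an edge to its endpoints' difference, ∂[p,q] = q − p. For instance
  ∂ab = b − a.
As a 4×6 matrix over Z this has rank 3, with invariant factors (1,1,1).

The boundary map ∂_2: C_2 → C_1 maps a triangle to the signed sum of its edges. For instance
  ∂bcd = cd − bd + bc,
  ∂acd = cd − ad + ac.
This gives a 6×4 integer matrix of rank 3; reducing to Smith normal form yields diagonal entries (1,1,1).

Now H_k = ker ∂_k / im ∂_{k+1}, so:

  H_0: rank C_0 − rank ∂_1 = 4 − 3 = 1, and the invariant factors of ∂_1 are all 1, so H_0 = Z.
  H_1: rank ker ∂_1 − rank ∂_2 = (6 − 3) − 3 = 0, and the invariant factors of ∂_2 are all 1, so H_1 = 0.
  H_2: rank ker ∂_2 − rank ∂_3 = (4 − 3) − 0 = 1, and there is no ∂_3, so H_2 = Z.

As a check, the Euler characteristic is 4 − 6 + 4 = 2, which agrees with 1 − 0 + 1 = 2.

Hence the Betti numbers are b_0 = 1, b_1 = 0, b_2 = 1.

b_0 = 1, b_1 = 0, b_2 = 1.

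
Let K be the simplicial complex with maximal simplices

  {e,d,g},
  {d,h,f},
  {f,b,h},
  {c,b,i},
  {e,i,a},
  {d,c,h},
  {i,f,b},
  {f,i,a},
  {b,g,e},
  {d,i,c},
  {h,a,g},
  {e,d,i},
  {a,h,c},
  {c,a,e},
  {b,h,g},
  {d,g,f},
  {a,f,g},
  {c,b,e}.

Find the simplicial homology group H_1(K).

We work with the vertex ordering a < b < c < d < e < f < g < h < i. The simplices of K, each written with vertices in increasing order, are:

  0-simplices (9): a, b, c, d, e, f, g, h, i
  1-simplices (27): ac, ae, af, ag, ah, ai, bc, be, bf, bg, bh, bi, cd, ce, ch, ci, de, df, dg, dh, di, eg, ei, fg, fh, fi, gh
  2-simplices (18): ace, ach, aei, afg, afi, agh, bce, bci, beg, bfh, bfi, bgh, cdh, cdi, deg, dei, dfg, dfh

giving chain groups C_0 ≅ Z^9, C_1 ≅ Z^27, C_2 ≅ Z^18.

∂_1: C_1 → C_0 sends each edge [p,q] (with p < q) to q − p.
This gives a 9×27 integer matrix of rank 8; reducing to Smith normal form yields diagonal entries (1,1,1,1,1,1,1,1).

Boundary ∂_2: C_2 → C_1 sends each 2-simplex [p,q,r] to [q,r] − [p,r] + [p,q]. For instance
  ∂bfh = fh − bh + bf,
  ∂ach = ch − ah + ac.
This gives a 27×18 integer matrix of rank 18; reducing to Smith normal form yields diagonal entries (1,1,1,1,1,1,1,1,1,1,1,1,1,1,1,1,1,2).

From H_k ≅ ker(∂_k) / im(∂_{k+1}) we obtain:

  H_1: rank ker ∂_1 − rank ∂_2 = (27 − 8) − 18 = 1, and ∂_2 has invariant factor 2 > 1, so H_1 ≅ Z ⊕ Z/2.

H_1 = Z ⊕ Z/2.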